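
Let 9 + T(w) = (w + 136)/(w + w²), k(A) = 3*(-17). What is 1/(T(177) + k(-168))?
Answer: -31506/1890047 ≈ -0.016669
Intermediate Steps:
k(A) = -51
T(w) = -9 + (136 + w)/(w + w²) (T(w) = -9 + (w + 136)/(w + w²) = -9 + (136 + w)/(w + w²))
1/(T(177) + k(-168)) = 1/((136 - 9*177² - 8*177)/(177*(1 + 177)) - 51) = 1/((1/177)*(136 - 9*31329 - 1416)/178 - 51) = 1/((1/177)*(1/178)*(136 - 281961 - 1416) - 51) = 1/((1/177)*(1/178)*(-283241) - 51) = 1/(-283241/31506 - 51) = 1/(-1890047/31506) = -31506/1890047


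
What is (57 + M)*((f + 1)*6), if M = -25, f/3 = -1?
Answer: -384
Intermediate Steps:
f = -3 (f = 3*(-1) = -3)
(57 + M)*((f + 1)*6) = (57 - 25)*((-3 + 1)*6) = 32*(-2*6) = 32*(-12) = -384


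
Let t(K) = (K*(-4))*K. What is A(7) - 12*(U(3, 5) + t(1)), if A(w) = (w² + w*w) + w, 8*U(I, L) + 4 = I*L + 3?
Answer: 132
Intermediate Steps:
t(K) = -4*K² (t(K) = (-4*K)*K = -4*K²)
U(I, L) = -⅛ + I*L/8 (U(I, L) = -½ + (I*L + 3)/8 = -½ + (3 + I*L)/8 = -½ + (3/8 + I*L/8) = -⅛ + I*L/8)
A(w) = w + 2*w² (A(w) = (w² + w²) + w = 2*w² + w = w + 2*w²)
A(7) - 12*(U(3, 5) + t(1)) = 7*(1 + 2*7) - 12*((-⅛ + (⅛)*3*5) - 4*1²) = 7*(1 + 14) - 12*((-⅛ + 15/8) - 4*1) = 7*15 - 12*(7/4 - 4) = 105 - 12*(-9)/4 = 105 - 1*(-27) = 105 + 27 = 132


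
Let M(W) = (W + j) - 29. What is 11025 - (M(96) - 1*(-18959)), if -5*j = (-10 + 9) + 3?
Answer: -40003/5 ≈ -8000.6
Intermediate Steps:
j = -2/5 (j = -((-10 + 9) + 3)/5 = -(-1 + 3)/5 = -1/5*2 = -2/5 ≈ -0.40000)
M(W) = -147/5 + W (M(W) = (W - 2/5) - 29 = (-2/5 + W) - 29 = -147/5 + W)
11025 - (M(96) - 1*(-18959)) = 11025 - ((-147/5 + 96) - 1*(-18959)) = 11025 - (333/5 + 18959) = 11025 - 1*95128/5 = 11025 - 95128/5 = -40003/5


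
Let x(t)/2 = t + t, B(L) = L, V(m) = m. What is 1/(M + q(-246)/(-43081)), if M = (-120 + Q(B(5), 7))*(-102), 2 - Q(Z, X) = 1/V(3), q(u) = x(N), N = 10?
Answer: 43081/519987630 ≈ 8.2850e-5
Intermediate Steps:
x(t) = 4*t (x(t) = 2*(t + t) = 2*(2*t) = 4*t)
q(u) = 40 (q(u) = 4*10 = 40)
Q(Z, X) = 5/3 (Q(Z, X) = 2 - 1/3 = 2 - 1*⅓ = 2 - ⅓ = 5/3)
M = 12070 (M = (-120 + 5/3)*(-102) = -355/3*(-102) = 12070)
1/(M + q(-246)/(-43081)) = 1/(12070 + 40/(-43081)) = 1/(12070 + 40*(-1/43081)) = 1/(12070 - 40/43081) = 1/(519987630/43081) = 43081/519987630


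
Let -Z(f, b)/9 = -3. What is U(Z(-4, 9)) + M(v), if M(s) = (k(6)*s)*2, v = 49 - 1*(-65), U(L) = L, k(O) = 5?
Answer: 1167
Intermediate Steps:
Z(f, b) = 27 (Z(f, b) = -9*(-3) = 27)
v = 114 (v = 49 + 65 = 114)
M(s) = 10*s (M(s) = (5*s)*2 = 10*s)
U(Z(-4, 9)) + M(v) = 27 + 10*114 = 27 + 1140 = 1167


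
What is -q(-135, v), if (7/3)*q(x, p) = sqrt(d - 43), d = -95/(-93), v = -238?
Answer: -8*I*sqrt(5673)/217 ≈ -2.7767*I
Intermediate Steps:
d = 95/93 (d = -95*(-1/93) = 95/93 ≈ 1.0215)
q(x, p) = 8*I*sqrt(5673)/217 (q(x, p) = 3*sqrt(95/93 - 43)/7 = 3*sqrt(-3904/93)/7 = 3*(8*I*sqrt(5673)/93)/7 = 8*I*sqrt(5673)/217)
-q(-135, v) = -8*I*sqrt(5673)/217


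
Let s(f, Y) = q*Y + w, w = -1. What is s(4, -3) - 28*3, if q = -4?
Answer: -73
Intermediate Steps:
s(f, Y) = -1 - 4*Y (s(f, Y) = -4*Y - 1 = -1 - 4*Y)
s(4, -3) - 28*3 = (-1 - 4*(-3)) - 28*3 = (-1 + 12) - 7*12 = 11 - 84 = -73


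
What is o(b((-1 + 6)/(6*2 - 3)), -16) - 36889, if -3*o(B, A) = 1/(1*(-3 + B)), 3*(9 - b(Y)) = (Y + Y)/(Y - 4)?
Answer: -20952983/568 ≈ -36889.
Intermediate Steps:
b(Y) = 9 - 2*Y/(3*(-4 + Y)) (b(Y) = 9 - (Y + Y)/(3*(Y - 4)) = 9 - 2*Y/(3*(-4 + Y)))
o(B, A) = -1/(3*(-3 + B))
o(b((-1 + 6)/(6*2 - 3)), -16) - 36889 = -1/(-9 + 3*((-108 + 25*((-1 + 6)/(6*2 - 3)))/(3*(-4 + (-1 + 6)/(6*2 - 3))))) - 36889 = -1/(-9 + 3*((-108 + 25*(5/(12 - 3)))/(3*(-4 + 5/(12 - 3))))) - 36889 = -1/(-9 + 3*((-108 + 25*(5/9))/(3*(-4 + 5/9)))) - 36889 = -1/(-9 + 3*((-108 + 125/9)/(3*(-31/9)))) - 36889 = -1/(-9 + 3*((⅓)*(-9/31)*(-847/9))) - 36889 = -1/(-9 + 3*(847/93)) - 36889 = -1/(-9 + 847/31) - 36889 = -1/568/31 - 36889 = -1*31/568 - 36889 = -31/568 - 36889 = -20952983/568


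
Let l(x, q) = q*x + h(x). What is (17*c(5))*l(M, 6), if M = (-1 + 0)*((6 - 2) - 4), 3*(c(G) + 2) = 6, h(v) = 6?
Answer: 0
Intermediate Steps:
c(G) = 0 (c(G) = -2 + (⅓)*6 = -2 + 2 = 0)
M = 0 (M = -(4 - 4) = -1*0 = 0)
l(x, q) = 6 + q*x (l(x, q) = q*x + 6 = 6 + q*x)
(17*c(5))*l(M, 6) = (17*0)*(6 + 6*0) = 0*(6 + 0) = 0*6 = 0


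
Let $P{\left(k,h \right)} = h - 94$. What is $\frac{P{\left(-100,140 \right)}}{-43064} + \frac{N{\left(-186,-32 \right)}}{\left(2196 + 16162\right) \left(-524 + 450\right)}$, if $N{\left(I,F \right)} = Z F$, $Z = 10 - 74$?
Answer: $- \frac{18835713}{7312762436} \approx -0.0025757$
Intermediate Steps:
$P{\left(k,h \right)} = -94 + h$
$Z = -64$
$N{\left(I,F \right)} = - 64 F$
$\frac{P{\left(-100,140 \right)}}{-43064} + \frac{N{\left(-186,-32 \right)}}{\left(2196 + 16162\right) \left(-524 + 450\right)} = \frac{-94 + 140}{-43064} + \frac{\left(-64\right) \left(-32\right)}{\left(2196 + 16162\right) \left(-524 + 450\right)} = 46 \left(- \frac{1}{43064}\right) + \frac{2048}{18358 \left(-74\right)} = - \frac{23}{21532} + \frac{2048}{-1358492} = - \frac{23}{21532} + 2048 \left(- \frac{1}{1358492}\right) = - \frac{23}{21532} - \frac{512}{339623} = - \frac{18835713}{7312762436}$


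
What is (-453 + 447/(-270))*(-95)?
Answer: 777461/18 ≈ 43192.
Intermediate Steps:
(-453 + 447/(-270))*(-95) = (-453 + 447*(-1/270))*(-95) = (-453 - 149/90)*(-95) = -40919/90*(-95) = 777461/18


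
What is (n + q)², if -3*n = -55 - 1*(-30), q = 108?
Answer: 121801/9 ≈ 13533.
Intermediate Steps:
n = 25/3 (n = -(-55 - 1*(-30))/3 = -(-55 + 30)/3 = -⅓*(-25) = 25/3 ≈ 8.3333)
(n + q)² = (25/3 + 108)² = (349/3)² = 121801/9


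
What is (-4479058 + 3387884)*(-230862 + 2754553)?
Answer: -2753786003234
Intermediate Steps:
(-4479058 + 3387884)*(-230862 + 2754553) = -1091174*2523691 = -2753786003234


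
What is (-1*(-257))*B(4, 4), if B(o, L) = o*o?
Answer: 4112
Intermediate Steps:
B(o, L) = o²
(-1*(-257))*B(4, 4) = -1*(-257)*4² = 257*16 = 4112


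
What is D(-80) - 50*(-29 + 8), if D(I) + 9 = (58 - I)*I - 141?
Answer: -10140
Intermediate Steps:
D(I) = -150 + I*(58 - I) (D(I) = -9 + ((58 - I)*I - 141) = -9 + (I*(58 - I) - 141) = -9 + (-141 + I*(58 - I)) = -150 + I*(58 - I))
D(-80) - 50*(-29 + 8) = (-150 - 1*(-80)² + 58*(-80)) - 50*(-29 + 8) = (-150 - 1*6400 - 4640) - 50*(-21) = (-150 - 6400 - 4640) - 1*(-1050) = -11190 + 1050 = -10140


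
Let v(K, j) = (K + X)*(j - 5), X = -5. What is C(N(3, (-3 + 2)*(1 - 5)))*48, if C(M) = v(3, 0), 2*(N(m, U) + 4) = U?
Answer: 480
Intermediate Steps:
N(m, U) = -4 + U/2
v(K, j) = (-5 + K)*(-5 + j) (v(K, j) = (K - 5)*(j - 5) = (-5 + K)*(-5 + j))
C(M) = 10 (C(M) = 25 - 5*3 - 5*0 + 3*0 = 25 - 15 + 0 + 0 = 10)
C(N(3, (-3 + 2)*(1 - 5)))*48 = 10*48 = 480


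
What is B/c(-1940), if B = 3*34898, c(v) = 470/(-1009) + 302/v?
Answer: -34155719540/202753 ≈ -1.6846e+5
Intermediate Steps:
c(v) = -470/1009 + 302/v (c(v) = 470*(-1/1009) + 302/v = -470/1009 + 302/v)
B = 104694
B/c(-1940) = 104694/(-470/1009 + 302/(-1940)) = 104694/(-470/1009 + 302*(-1/1940)) = 104694/(-470/1009 - 151/970) = 104694/(-608259/978730) = 104694*(-978730/608259) = -34155719540/202753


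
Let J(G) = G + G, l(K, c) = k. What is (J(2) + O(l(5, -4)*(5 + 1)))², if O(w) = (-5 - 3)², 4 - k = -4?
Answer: 4624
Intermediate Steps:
k = 8 (k = 4 - 1*(-4) = 4 + 4 = 8)
l(K, c) = 8
O(w) = 64 (O(w) = (-8)² = 64)
J(G) = 2*G
(J(2) + O(l(5, -4)*(5 + 1)))² = (2*2 + 64)² = (4 + 64)² = 68² = 4624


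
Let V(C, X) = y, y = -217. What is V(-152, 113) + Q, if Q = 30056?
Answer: 29839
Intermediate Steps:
V(C, X) = -217
V(-152, 113) + Q = -217 + 30056 = 29839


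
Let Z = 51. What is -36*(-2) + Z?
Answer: 123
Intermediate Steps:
-36*(-2) + Z = -36*(-2) + 51 = 72 + 51 = 123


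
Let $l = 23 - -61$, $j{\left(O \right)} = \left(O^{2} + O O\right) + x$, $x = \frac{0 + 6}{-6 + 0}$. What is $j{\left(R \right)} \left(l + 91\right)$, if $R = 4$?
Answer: $5425$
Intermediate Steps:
$x = -1$ ($x = \frac{6}{-6} = 6 \left(- \frac{1}{6}\right) = -1$)
$j{\left(O \right)} = -1 + 2 O^{2}$ ($j{\left(O \right)} = \left(O^{2} + O O\right) - 1 = \left(O^{2} + O^{2}\right) - 1 = 2 O^{2} - 1 = -1 + 2 O^{2}$)
$l = 84$ ($l = 23 + 61 = 84$)
$j{\left(R \right)} \left(l + 91\right) = \left(-1 + 2 \cdot 4^{2}\right) \left(84 + 91\right) = \left(-1 + 2 \cdot 16\right) 175 = \left(-1 + 32\right) 175 = 31 \cdot 175 = 5425$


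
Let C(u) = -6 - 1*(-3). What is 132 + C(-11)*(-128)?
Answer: 516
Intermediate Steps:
C(u) = -3 (C(u) = -6 + 3 = -3)
132 + C(-11)*(-128) = 132 - 3*(-128) = 132 + 384 = 516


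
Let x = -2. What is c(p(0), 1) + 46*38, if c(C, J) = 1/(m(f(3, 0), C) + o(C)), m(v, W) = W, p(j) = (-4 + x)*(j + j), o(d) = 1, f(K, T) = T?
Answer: 1749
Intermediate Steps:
p(j) = -12*j (p(j) = (-4 - 2)*(j + j) = -12*j)
c(C, J) = 1/(1 + C) (c(C, J) = 1/(C + 1) = 1/(1 + C))
c(p(0), 1) + 46*38 = 1/(1 - 12*0) + 46*38 = 1/(1 + 0) + 1748 = 1/1 + 1748 = 1 + 1748 = 1749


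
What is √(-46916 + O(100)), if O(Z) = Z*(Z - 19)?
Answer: 4*I*√2426 ≈ 197.02*I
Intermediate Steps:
O(Z) = Z*(-19 + Z)
√(-46916 + O(100)) = √(-46916 + 100*(-19 + 100)) = √(-46916 + 100*81) = √(-46916 + 8100) = √(-38816) = 4*I*√2426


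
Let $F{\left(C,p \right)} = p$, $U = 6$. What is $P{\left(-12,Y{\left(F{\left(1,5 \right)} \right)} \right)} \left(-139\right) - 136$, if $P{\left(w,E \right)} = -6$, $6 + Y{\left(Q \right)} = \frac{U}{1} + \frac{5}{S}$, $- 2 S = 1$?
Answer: $698$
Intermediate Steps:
$S = - \frac{1}{2}$ ($S = \left(- \frac{1}{2}\right) 1 = - \frac{1}{2} \approx -0.5$)
$Y{\left(Q \right)} = -10$ ($Y{\left(Q \right)} = -6 + \left(\frac{6}{1} + \frac{5}{- \frac{1}{2}}\right) = -6 + \left(6 \cdot 1 + 5 \left(-2\right)\right) = -6 + \left(6 - 10\right) = -6 - 4 = -10$)
$P{\left(-12,Y{\left(F{\left(1,5 \right)} \right)} \right)} \left(-139\right) - 136 = \left(-6\right) \left(-139\right) - 136 = 834 - 136 = 698$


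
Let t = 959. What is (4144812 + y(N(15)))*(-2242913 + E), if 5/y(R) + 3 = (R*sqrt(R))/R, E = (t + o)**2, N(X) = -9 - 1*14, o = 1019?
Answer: 221441828257299/32 - 8347855*I*sqrt(23)/32 ≈ 6.9201e+12 - 1.2511e+6*I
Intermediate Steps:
N(X) = -23 (N(X) = -9 - 14 = -23)
E = 3912484 (E = (959 + 1019)**2 = 1978**2 = 3912484)
y(R) = 5/(-3 + sqrt(R)) (y(R) = 5/(-3 + (R*sqrt(R))/R) = 5/(-3 + R**(3/2)/R) = 5/(-3 + sqrt(R)))
(4144812 + y(N(15)))*(-2242913 + E) = (4144812 + 5*(-23)/((-23)**(3/2) - 3*(-23)))*(-2242913 + 3912484) = (4144812 + 5*(-23)/(-23*I*sqrt(23) + 69))*1669571 = (4144812 + 5*(-23)/(69 - 23*I*sqrt(23)))*1669571 = (4144812 - 115/(69 - 23*I*sqrt(23)))*1669571 = 6920057915652 - 192000665/(69 - 23*I*sqrt(23))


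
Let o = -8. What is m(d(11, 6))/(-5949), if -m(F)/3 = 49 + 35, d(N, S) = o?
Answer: 28/661 ≈ 0.042360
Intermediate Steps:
d(N, S) = -8
m(F) = -252 (m(F) = -3*(49 + 35) = -3*84 = -252)
m(d(11, 6))/(-5949) = -252/(-5949) = -252*(-1/5949) = 28/661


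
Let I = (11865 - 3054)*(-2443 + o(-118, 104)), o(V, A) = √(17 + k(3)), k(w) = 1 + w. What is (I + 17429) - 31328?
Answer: -21539172 + 8811*√21 ≈ -2.1499e+7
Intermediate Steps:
o(V, A) = √21 (o(V, A) = √(17 + (1 + 3)) = √(17 + 4) = √21)
I = -21525273 + 8811*√21 (I = (11865 - 3054)*(-2443 + √21) = 8811*(-2443 + √21) = -21525273 + 8811*√21 ≈ -2.1485e+7)
(I + 17429) - 31328 = ((-21525273 + 8811*√21) + 17429) - 31328 = (-21507844 + 8811*√21) - 31328 = -21539172 + 8811*√21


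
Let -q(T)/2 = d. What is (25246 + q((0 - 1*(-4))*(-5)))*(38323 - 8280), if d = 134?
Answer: 750414054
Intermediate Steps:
q(T) = -268 (q(T) = -2*134 = -268)
(25246 + q((0 - 1*(-4))*(-5)))*(38323 - 8280) = (25246 - 268)*(38323 - 8280) = 24978*30043 = 750414054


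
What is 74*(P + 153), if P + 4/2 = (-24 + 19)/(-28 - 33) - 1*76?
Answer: 338920/61 ≈ 5556.1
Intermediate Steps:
P = -4753/61 (P = -2 + ((-24 + 19)/(-28 - 33) - 1*76) = -2 + (-5/(-61) - 76) = -2 + (-5*(-1/61) - 76) = -2 + (5/61 - 76) = -2 - 4631/61 = -4753/61 ≈ -77.918)
74*(P + 153) = 74*(-4753/61 + 153) = 74*(4580/61) = 338920/61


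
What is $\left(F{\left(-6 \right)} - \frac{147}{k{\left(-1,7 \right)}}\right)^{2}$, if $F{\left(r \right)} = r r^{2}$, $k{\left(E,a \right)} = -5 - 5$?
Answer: $\frac{4052169}{100} \approx 40522.0$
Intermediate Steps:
$k{\left(E,a \right)} = -10$
$F{\left(r \right)} = r^{3}$
$\left(F{\left(-6 \right)} - \frac{147}{k{\left(-1,7 \right)}}\right)^{2} = \left(\left(-6\right)^{3} - \frac{147}{-10}\right)^{2} = \left(-216 - - \frac{147}{10}\right)^{2} = \left(-216 + \frac{147}{10}\right)^{2} = \left(- \frac{2013}{10}\right)^{2} = \frac{4052169}{100}$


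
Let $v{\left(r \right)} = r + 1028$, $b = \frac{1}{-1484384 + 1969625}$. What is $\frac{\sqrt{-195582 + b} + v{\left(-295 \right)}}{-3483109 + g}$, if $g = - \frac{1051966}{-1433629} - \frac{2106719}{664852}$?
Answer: $- \frac{698659762096564}{3319931523166080191} - \frac{953151107908 i \sqrt{46051508513252901}}{1610966892232631917961031} \approx -0.00021044 - 0.00012697 i$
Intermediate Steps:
$b = \frac{1}{485241} \approx 2.0608 \cdot 10^{-6}$
$v{\left(r \right)} = 1028 + r$
$g = - \frac{2320851754219}{953151107908}$ ($g = \left(-1051966\right) \left(- \frac{1}{1433629}\right) - \frac{2106719}{664852} = \frac{1051966}{1433629} - \frac{2106719}{664852} = - \frac{2320851754219}{953151107908} \approx -2.4349$)
$\frac{\sqrt{-195582 + b} + v{\left(-295 \right)}}{-3483109 + g} = \frac{\sqrt{-195582 + \frac{1}{485241}} + \left(1028 - 295\right)}{-3483109 - \frac{2320851754219}{953151107908}} = \frac{\sqrt{- \frac{94904405261}{485241}} + 733}{- \frac{3319931523166080191}{953151107908}} = \left(\frac{i \sqrt{46051508513252901}}{485241} + 733\right) \left(- \frac{953151107908}{3319931523166080191}\right) = \left(733 + \frac{i \sqrt{46051508513252901}}{485241}\right) \left(- \frac{953151107908}{3319931523166080191}\right) = - \frac{698659762096564}{3319931523166080191} - \frac{953151107908 i \sqrt{46051508513252901}}{1610966892232631917961031}$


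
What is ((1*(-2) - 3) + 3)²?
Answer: 4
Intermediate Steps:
((1*(-2) - 3) + 3)² = ((-2 - 3) + 3)² = (-5 + 3)² = (-2)² = 4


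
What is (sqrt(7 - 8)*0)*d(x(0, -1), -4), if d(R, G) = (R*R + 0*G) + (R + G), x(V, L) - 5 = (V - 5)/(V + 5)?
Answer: 0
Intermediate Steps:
x(V, L) = 5 + (-5 + V)/(5 + V) (x(V, L) = 5 + (V - 5)/(V + 5) = 5 + (-5 + V)/(5 + V))
d(R, G) = G + R + R**2 (d(R, G) = (R**2 + 0) + (G + R) = R**2 + (G + R) = G + R + R**2)
(sqrt(7 - 8)*0)*d(x(0, -1), -4) = (sqrt(7 - 8)*0)*(-4 + 2*(10 + 3*0)/(5 + 0) + (2*(10 + 3*0)/(5 + 0))**2) = (sqrt(-1)*0)*(-4 + 2*(10 + 0)/5 + (2*(10 + 0)/5)**2) = (I*0)*(-4 + 2*(1/5)*10 + (2*(1/5)*10)**2) = 0*(-4 + 4 + 4**2) = 0*(-4 + 4 + 16) = 0*16 = 0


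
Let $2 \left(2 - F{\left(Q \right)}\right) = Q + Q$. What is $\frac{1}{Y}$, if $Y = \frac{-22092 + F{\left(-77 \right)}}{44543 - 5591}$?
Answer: $- \frac{38952}{22013} \approx -1.7695$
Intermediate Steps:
$F{\left(Q \right)} = 2 - Q$ ($F{\left(Q \right)} = 2 - \frac{Q + Q}{2} = 2 - \frac{2 Q}{2} = 2 - Q$)
$Y = - \frac{22013}{38952}$ ($Y = \frac{-22092 + \left(2 - -77\right)}{44543 - 5591} = \frac{-22092 + \left(2 + 77\right)}{38952} = \left(-22092 + 79\right) \frac{1}{38952} = \left(-22013\right) \frac{1}{38952} = - \frac{22013}{38952} \approx -0.56513$)
$\frac{1}{Y} = \frac{1}{- \frac{22013}{38952}} = - \frac{38952}{22013}$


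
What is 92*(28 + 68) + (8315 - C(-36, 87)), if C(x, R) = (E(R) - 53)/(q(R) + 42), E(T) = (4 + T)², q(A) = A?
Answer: 2203735/129 ≈ 17083.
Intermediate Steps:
C(x, R) = (-53 + (4 + R)²)/(42 + R) (C(x, R) = ((4 + R)² - 53)/(R + 42) = (-53 + (4 + R)²)/(42 + R))
92*(28 + 68) + (8315 - C(-36, 87)) = 92*(28 + 68) + (8315 - (-53 + (4 + 87)²)/(42 + 87)) = 92*96 + (8315 - (-53 + 91²)/129) = 8832 + (8315 - (-53 + 8281)/129) = 8832 + (8315 - 8228/129) = 8832 + 1064407/129 = 2203735/129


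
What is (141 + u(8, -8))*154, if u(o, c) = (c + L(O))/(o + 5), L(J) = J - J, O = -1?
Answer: 281050/13 ≈ 21619.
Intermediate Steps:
L(J) = 0
u(o, c) = c/(5 + o) (u(o, c) = (c + 0)/(o + 5) = c/(5 + o))
(141 + u(8, -8))*154 = (141 - 8/(5 + 8))*154 = (141 - 8/13)*154 = (1825/13)*154 = 281050/13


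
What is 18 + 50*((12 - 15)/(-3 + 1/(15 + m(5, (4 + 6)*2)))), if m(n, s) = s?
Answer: 3561/52 ≈ 68.481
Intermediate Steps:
18 + 50*((12 - 15)/(-3 + 1/(15 + m(5, (4 + 6)*2)))) = 18 + 50*((12 - 15)/(-3 + 1/(15 + (4 + 6)*2))) = 18 + 50*(-3/(-3 + 1/(15 + 10*2))) = 18 + 50*(-3/(-3 + 1/(15 + 20))) = 18 + 50*(-3/(-3 + 1/35)) = 18 + 50*(-3/(-104/35)) = 18 + 50*(-3*(-35/104)) = 18 + 50*(105/104) = 18 + 2625/52 = 3561/52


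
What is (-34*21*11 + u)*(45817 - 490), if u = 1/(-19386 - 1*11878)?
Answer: -11129929583439/31264 ≈ -3.5600e+8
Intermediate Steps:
u = -1/31264 (u = 1/(-19386 - 11878) = 1/(-31264) = -1/31264 ≈ -3.1986e-5)
(-34*21*11 + u)*(45817 - 490) = (-34*21*11 - 1/31264)*(45817 - 490) = (-714*11 - 1/31264)*45327 = (-7854 - 1/31264)*45327 = -245547457/31264*45327 = -11129929583439/31264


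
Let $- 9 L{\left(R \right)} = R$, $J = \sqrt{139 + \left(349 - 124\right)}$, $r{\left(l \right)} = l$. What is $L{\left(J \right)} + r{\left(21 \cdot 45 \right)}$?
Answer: $945 - \frac{2 \sqrt{91}}{9} \approx 942.88$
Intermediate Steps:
$J = 2 \sqrt{91}$ ($J = \sqrt{139 + 225} = \sqrt{364} = 2 \sqrt{91} \approx 19.079$)
$L{\left(R \right)} = - \frac{R}{9}$
$L{\left(J \right)} + r{\left(21 \cdot 45 \right)} = - \frac{2 \sqrt{91}}{9} + 21 \cdot 45 = - \frac{2 \sqrt{91}}{9} + 945 = 945 - \frac{2 \sqrt{91}}{9}$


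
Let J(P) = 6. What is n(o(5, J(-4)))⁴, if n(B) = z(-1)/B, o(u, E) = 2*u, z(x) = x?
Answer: 1/10000 ≈ 0.00010000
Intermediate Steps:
n(B) = -1/B
n(o(5, J(-4)))⁴ = (-1/(2*5))⁴ = (-1/10)⁴ = (-1*⅒)⁴ = (-⅒)⁴ = 1/10000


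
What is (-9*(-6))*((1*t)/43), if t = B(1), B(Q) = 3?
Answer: 162/43 ≈ 3.7674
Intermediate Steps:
t = 3
(-9*(-6))*((1*t)/43) = (-9*(-6))*((1*3)/43) = 54*(3*(1/43)) = 54*(3/43) = 162/43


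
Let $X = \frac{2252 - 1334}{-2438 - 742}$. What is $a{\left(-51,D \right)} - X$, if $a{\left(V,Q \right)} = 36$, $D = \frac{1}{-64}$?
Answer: $\frac{19233}{530} \approx 36.289$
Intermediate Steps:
$D = - \frac{1}{64} \approx -0.015625$
$X = - \frac{153}{530}$ ($X = \frac{918}{-3180} = 918 \left(- \frac{1}{3180}\right) = - \frac{153}{530} \approx -0.28868$)
$a{\left(-51,D \right)} - X = 36 - - \frac{153}{530} = 36 + \frac{153}{530} = \frac{19233}{530}$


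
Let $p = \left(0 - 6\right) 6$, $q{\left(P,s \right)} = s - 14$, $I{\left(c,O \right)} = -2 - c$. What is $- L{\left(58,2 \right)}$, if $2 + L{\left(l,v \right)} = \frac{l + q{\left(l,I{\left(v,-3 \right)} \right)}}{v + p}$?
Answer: $\frac{54}{17} \approx 3.1765$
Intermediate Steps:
$q{\left(P,s \right)} = -14 + s$
$p = -36$ ($p = \left(-6\right) 6 = -36$)
$L{\left(l,v \right)} = -2 + \frac{-16 + l - v}{-36 + v}$ ($L{\left(l,v \right)} = -2 + \frac{l - \left(16 + v\right)}{v - 36} = -2 + \frac{l - \left(16 + v\right)}{-36 + v} = -2 + \frac{-16 + l - v}{-36 + v}$)
$- L{\left(58,2 \right)} = - \frac{56 + 58 - 6}{-36 + 2} = - \frac{56 + 58 - 6}{-34} = - \frac{\left(-1\right) 108}{34} = \left(-1\right) \left(- \frac{54}{17}\right) = \frac{54}{17}$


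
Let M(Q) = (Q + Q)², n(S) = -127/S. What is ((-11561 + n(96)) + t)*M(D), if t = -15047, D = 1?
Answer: -2554495/24 ≈ -1.0644e+5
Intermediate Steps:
M(Q) = 4*Q² (M(Q) = (2*Q)² = 4*Q²)
((-11561 + n(96)) + t)*M(D) = ((-11561 - 127/96) - 15047)*(4*1²) = ((-11561 - 127*1/96) - 15047)*(4*1) = ((-11561 - 127/96) - 15047)*4 = (-1109983/96 - 15047)*4 = -2554495/96*4 = -2554495/24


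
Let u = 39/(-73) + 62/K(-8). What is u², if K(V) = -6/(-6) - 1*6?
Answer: 22287841/133225 ≈ 167.29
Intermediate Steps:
K(V) = -5 (K(V) = -6*(-⅙) - 6 = 1 - 6 = -5)
u = -4721/365 (u = 39/(-73) + 62/(-5) = 39*(-1/73) + 62*(-⅕) = -39/73 - 62/5 = -4721/365 ≈ -12.934)
u² = (-4721/365)² = 22287841/133225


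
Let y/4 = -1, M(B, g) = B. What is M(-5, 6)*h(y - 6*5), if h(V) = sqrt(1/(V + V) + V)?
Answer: -15*I*sqrt(4369)/34 ≈ -29.161*I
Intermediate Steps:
y = -4 (y = 4*(-1) = -4)
h(V) = sqrt(V + 1/(2*V)) (h(V) = sqrt(1/(2*V) + V) = sqrt(V + 1/(2*V)))
M(-5, 6)*h(y - 6*5) = -5*sqrt(2/(-4 - 6*5) + 4*(-4 - 6*5))/2 = -5*sqrt(2/(-4 - 1*30) + 4*(-4 - 1*30))/2 = -5*sqrt(2/(-4 - 30) + 4*(-4 - 30))/2 = -5*sqrt(2/(-34) + 4*(-34))/2 = -5*sqrt(2*(-1/34) - 136)/2 = -5*sqrt(-1/17 - 136)/2 = -5*sqrt(-2313/17)/2 = -5*3*I*sqrt(4369)/17/2 = -15*I*sqrt(4369)/34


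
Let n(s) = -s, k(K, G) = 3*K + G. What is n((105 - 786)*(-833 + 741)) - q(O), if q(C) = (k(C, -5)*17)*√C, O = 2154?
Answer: -62652 - 109769*√2154 ≈ -5.1572e+6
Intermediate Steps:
k(K, G) = G + 3*K
q(C) = √C*(-85 + 51*C) (q(C) = ((-5 + 3*C)*17)*√C = (-85 + 51*C)*√C = √C*(-85 + 51*C))
n((105 - 786)*(-833 + 741)) - q(O) = -(105 - 786)*(-833 + 741) - √2154*(-85 + 51*2154) = -(-681)*(-92) - √2154*(-85 + 109854) = -1*62652 - √2154*109769 = -62652 - 109769*√2154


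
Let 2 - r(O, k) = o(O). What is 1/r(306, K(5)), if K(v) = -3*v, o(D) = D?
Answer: -1/304 ≈ -0.0032895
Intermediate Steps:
r(O, k) = 2 - O
1/r(306, K(5)) = 1/(2 - 1*306) = 1/(2 - 306) = 1/(-304) = -1/304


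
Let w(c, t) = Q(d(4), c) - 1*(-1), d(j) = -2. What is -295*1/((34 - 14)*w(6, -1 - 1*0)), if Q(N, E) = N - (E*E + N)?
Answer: 59/140 ≈ 0.42143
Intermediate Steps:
Q(N, E) = -E² (Q(N, E) = N - (E² + N) = N - (N + E²) = N + (-N - E²) = -E²)
w(c, t) = 1 - c² (w(c, t) = -c² - 1*(-1) = -c² + 1 = 1 - c²)
-295*1/((34 - 14)*w(6, -1 - 1*0)) = -295*1/((1 - 1*6²)*(34 - 14)) = -295*1/(20*(1 - 1*36)) = -295*1/(20*(1 - 36)) = -295/(20*(-35)) = -295/(-700) = -295*(-1/700) = 59/140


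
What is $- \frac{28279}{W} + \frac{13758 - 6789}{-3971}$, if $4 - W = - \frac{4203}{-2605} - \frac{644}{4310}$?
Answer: $- \frac{126100636066336}{11306584619} \approx -11153.0$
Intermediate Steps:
$W = \frac{2847289}{1122755}$ ($W = 4 - \left(- \frac{4203}{-2605} - \frac{644}{4310}\right) = 4 - \left(\left(-4203\right) \left(- \frac{1}{2605}\right) - \frac{322}{2155}\right) = 4 - \left(\frac{4203}{2605} - \frac{322}{2155}\right) = 4 - \frac{1643731}{1122755} = \frac{2847289}{1122755} \approx 2.536$)
$- \frac{28279}{W} + \frac{13758 - 6789}{-3971} = - \frac{28279}{\frac{2847289}{1122755}} + \frac{13758 - 6789}{-3971} = \left(-28279\right) \frac{1122755}{2847289} + 6969 \left(- \frac{1}{3971}\right) = - \frac{31750388645}{2847289} - \frac{6969}{3971} = - \frac{126100636066336}{11306584619}$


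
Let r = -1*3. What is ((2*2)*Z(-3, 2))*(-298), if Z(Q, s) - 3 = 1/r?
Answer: -9536/3 ≈ -3178.7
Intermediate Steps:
r = -3
Z(Q, s) = 8/3 (Z(Q, s) = 3 + 1/(-3) = 3 - ⅓ = 8/3)
((2*2)*Z(-3, 2))*(-298) = ((2*2)*(8/3))*(-298) = (4*(8/3))*(-298) = (32/3)*(-298) = -9536/3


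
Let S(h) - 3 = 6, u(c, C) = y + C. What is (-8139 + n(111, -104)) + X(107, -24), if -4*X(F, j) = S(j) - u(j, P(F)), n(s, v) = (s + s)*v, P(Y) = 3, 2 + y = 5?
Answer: -124911/4 ≈ -31228.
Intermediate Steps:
y = 3 (y = -2 + 5 = 3)
u(c, C) = 3 + C
n(s, v) = 2*s*v (n(s, v) = (2*s)*v = 2*s*v)
S(h) = 9 (S(h) = 3 + 6 = 9)
X(F, j) = -¾ (X(F, j) = -(9 - (3 + 3))/4 = -(9 - 1*6)/4 = -(9 - 6)/4 = -¼*3 = -¾)
(-8139 + n(111, -104)) + X(107, -24) = (-8139 + 2*111*(-104)) - ¾ = (-8139 - 23088) - ¾ = -31227 - ¾ = -124911/4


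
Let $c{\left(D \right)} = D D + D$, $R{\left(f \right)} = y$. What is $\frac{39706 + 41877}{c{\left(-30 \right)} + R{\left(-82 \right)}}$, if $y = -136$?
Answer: $\frac{81583}{734} \approx 111.15$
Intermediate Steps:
$R{\left(f \right)} = -136$
$c{\left(D \right)} = D + D^{2}$ ($c{\left(D \right)} = D^{2} + D = D + D^{2}$)
$\frac{39706 + 41877}{c{\left(-30 \right)} + R{\left(-82 \right)}} = \frac{39706 + 41877}{- 30 \left(1 - 30\right) - 136} = \frac{81583}{\left(-30\right) \left(-29\right) - 136} = \frac{81583}{870 - 136} = \frac{81583}{734}$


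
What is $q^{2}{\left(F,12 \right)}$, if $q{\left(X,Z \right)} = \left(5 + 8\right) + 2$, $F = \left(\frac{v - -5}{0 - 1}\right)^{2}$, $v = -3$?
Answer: $225$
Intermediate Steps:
$F = 4$ ($F = \left(\frac{-3 - -5}{0 - 1}\right)^{2} = \left(\frac{-3 + 5}{-1}\right)^{2} = \left(2 \left(-1\right)\right)^{2} = \left(-2\right)^{2} = 4$)
$q{\left(X,Z \right)} = 15$ ($q{\left(X,Z \right)} = 13 + 2 = 15$)
$q^{2}{\left(F,12 \right)} = 15^{2} = 225$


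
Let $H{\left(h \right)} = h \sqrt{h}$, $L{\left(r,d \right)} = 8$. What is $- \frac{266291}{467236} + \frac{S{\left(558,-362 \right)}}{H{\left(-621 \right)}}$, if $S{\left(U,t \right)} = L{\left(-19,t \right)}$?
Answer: $- \frac{266291}{467236} + \frac{8 i \sqrt{69}}{128547} \approx -0.56993 + 0.00051695 i$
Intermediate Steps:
$H{\left(h \right)} = h^{\frac{3}{2}}$
$S{\left(U,t \right)} = 8$
$- \frac{266291}{467236} + \frac{S{\left(558,-362 \right)}}{H{\left(-621 \right)}} = - \frac{266291}{467236} + \frac{8}{\left(-621\right)^{\frac{3}{2}}} = \left(-266291\right) \frac{1}{467236} + \frac{8}{\left(-1863\right) i \sqrt{69}} = - \frac{266291}{467236} + 8 \frac{i \sqrt{69}}{128547} = - \frac{266291}{467236} + \frac{8 i \sqrt{69}}{128547}$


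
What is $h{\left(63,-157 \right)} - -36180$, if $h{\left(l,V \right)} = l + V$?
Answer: $36086$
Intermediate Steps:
$h{\left(l,V \right)} = V + l$
$h{\left(63,-157 \right)} - -36180 = \left(-157 + 63\right) - -36180 = -94 + 36180 = 36086$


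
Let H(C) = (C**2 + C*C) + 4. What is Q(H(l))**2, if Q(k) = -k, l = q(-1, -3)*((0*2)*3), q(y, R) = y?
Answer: 16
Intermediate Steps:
l = 0 (l = -0*2*3 = -0*3 = -1*0 = 0)
H(C) = 4 + 2*C**2 (H(C) = (C**2 + C**2) + 4 = 2*C**2 + 4 = 4 + 2*C**2)
Q(H(l))**2 = (-(4 + 2*0**2))**2 = (-(4 + 2*0))**2 = (-(4 + 0))**2 = (-1*4)**2 = (-4)**2 = 16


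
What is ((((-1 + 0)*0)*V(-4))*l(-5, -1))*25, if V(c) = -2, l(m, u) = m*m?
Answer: 0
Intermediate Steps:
l(m, u) = m²
((((-1 + 0)*0)*V(-4))*l(-5, -1))*25 = ((((-1 + 0)*0)*(-2))*(-5)²)*25 = ((-1*0*(-2))*25)*25 = ((0*(-2))*25)*25 = (0*25)*25 = 0*25 = 0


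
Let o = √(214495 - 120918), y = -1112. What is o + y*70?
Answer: -77840 + √93577 ≈ -77534.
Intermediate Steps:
o = √93577 ≈ 305.90
o + y*70 = √93577 - 1112*70 = √93577 - 77840 = -77840 + √93577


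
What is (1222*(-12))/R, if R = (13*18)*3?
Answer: -188/9 ≈ -20.889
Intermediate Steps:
R = 702 (R = 234*3 = 702)
(1222*(-12))/R = (1222*(-12))/702 = -14664*1/702 = -188/9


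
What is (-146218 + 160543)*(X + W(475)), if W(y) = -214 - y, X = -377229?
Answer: -5413675350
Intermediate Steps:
(-146218 + 160543)*(X + W(475)) = (-146218 + 160543)*(-377229 + (-214 - 1*475)) = 14325*(-377229 + (-214 - 475)) = 14325*(-377229 - 689) = 14325*(-377918) = -5413675350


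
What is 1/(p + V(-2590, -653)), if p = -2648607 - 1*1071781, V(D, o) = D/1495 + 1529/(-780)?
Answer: -17940/66743826967 ≈ -2.6879e-7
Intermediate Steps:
V(D, o) = -1529/780 + D/1495 (V(D, o) = D*(1/1495) + 1529*(-1/780) = D/1495 - 1529/780 = -1529/780 + D/1495)
p = -3720388 (p = -2648607 - 1071781 = -3720388)
1/(p + V(-2590, -653)) = 1/(-3720388 + (-1529/780 + (1/1495)*(-2590))) = 1/(-3720388 + (-1529/780 - 518/299)) = 1/(-3720388 - 66247/17940) = 1/(-66743826967/17940) = -17940/66743826967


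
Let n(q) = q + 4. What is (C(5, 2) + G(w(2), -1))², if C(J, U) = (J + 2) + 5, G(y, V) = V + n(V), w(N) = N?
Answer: 196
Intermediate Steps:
n(q) = 4 + q
G(y, V) = 4 + 2*V (G(y, V) = V + (4 + V) = 4 + 2*V)
C(J, U) = 7 + J (C(J, U) = (2 + J) + 5 = 7 + J)
(C(5, 2) + G(w(2), -1))² = ((7 + 5) + (4 + 2*(-1)))² = (12 + (4 - 2))² = (12 + 2)² = 14² = 196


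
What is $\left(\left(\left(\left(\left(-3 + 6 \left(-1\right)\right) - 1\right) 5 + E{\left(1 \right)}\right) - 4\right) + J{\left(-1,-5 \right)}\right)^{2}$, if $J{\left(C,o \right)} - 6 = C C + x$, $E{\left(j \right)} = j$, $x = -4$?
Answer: $2500$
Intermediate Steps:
$J{\left(C,o \right)} = 2 + C^{2}$ ($J{\left(C,o \right)} = 6 + \left(C C - 4\right) = 6 + \left(C^{2} - 4\right) = 6 + \left(-4 + C^{2}\right) = 2 + C^{2}$)
$\left(\left(\left(\left(\left(-3 + 6 \left(-1\right)\right) - 1\right) 5 + E{\left(1 \right)}\right) - 4\right) + J{\left(-1,-5 \right)}\right)^{2} = \left(\left(\left(\left(\left(-3 + 6 \left(-1\right)\right) - 1\right) 5 + 1\right) - 4\right) + \left(2 + \left(-1\right)^{2}\right)\right)^{2} = \left(\left(\left(\left(\left(-3 - 6\right) - 1\right) 5 + 1\right) - 4\right) + \left(2 + 1\right)\right)^{2} = \left(\left(\left(\left(-9 - 1\right) 5 + 1\right) - 4\right) + 3\right)^{2} = \left(\left(\left(\left(-10\right) 5 + 1\right) - 4\right) + 3\right)^{2} = \left(\left(\left(-50 + 1\right) - 4\right) + 3\right)^{2} = \left(\left(-49 - 4\right) + 3\right)^{2} = \left(-53 + 3\right)^{2} = \left(-50\right)^{2} = 2500$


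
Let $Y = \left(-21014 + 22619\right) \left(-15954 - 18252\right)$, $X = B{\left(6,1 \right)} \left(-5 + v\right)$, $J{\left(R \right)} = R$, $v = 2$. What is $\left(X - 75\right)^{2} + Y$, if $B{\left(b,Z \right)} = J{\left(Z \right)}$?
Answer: $-54894546$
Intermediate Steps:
$B{\left(b,Z \right)} = Z$
$X = -3$ ($X = 1 \left(-5 + 2\right) = 1 \left(-3\right) = -3$)
$Y = -54900630$ ($Y = 1605 \left(-34206\right) = -54900630$)
$\left(X - 75\right)^{2} + Y = \left(-3 - 75\right)^{2} - 54900630 = \left(-78\right)^{2} - 54900630 = 6084 - 54900630 = -54894546$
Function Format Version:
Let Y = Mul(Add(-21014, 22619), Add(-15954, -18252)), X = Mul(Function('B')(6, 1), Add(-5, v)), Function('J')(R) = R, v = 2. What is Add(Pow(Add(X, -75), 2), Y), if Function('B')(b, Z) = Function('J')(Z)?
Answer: -54894546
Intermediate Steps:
Function('B')(b, Z) = Z
X = -3 (X = Mul(1, Add(-5, 2)) = Mul(1, -3) = -3)
Y = -54900630 (Y = Mul(1605, -34206) = -54900630)
Add(Pow(Add(X, -75), 2), Y) = Add(Pow(Add(-3, -75), 2), -54900630) = Add(Pow(-78, 2), -54900630) = Add(6084, -54900630) = -54894546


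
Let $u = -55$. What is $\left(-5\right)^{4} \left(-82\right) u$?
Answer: $2818750$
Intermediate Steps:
$\left(-5\right)^{4} \left(-82\right) u = \left(-5\right)^{4} \left(-82\right) \left(-55\right) = 625 \left(-82\right) \left(-55\right) = \left(-51250\right) \left(-55\right) = 2818750$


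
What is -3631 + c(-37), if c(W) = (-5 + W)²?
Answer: -1867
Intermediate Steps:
-3631 + c(-37) = -3631 + (-5 - 37)² = -3631 + (-42)² = -3631 + 1764 = -1867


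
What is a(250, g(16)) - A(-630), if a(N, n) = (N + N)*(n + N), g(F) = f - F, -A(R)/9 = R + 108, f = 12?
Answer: 118302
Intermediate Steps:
A(R) = -972 - 9*R (A(R) = -9*(R + 108) = -9*(108 + R) = -972 - 9*R)
g(F) = 12 - F
a(N, n) = 2*N*(N + n) (a(N, n) = (2*N)*(N + n) = 2*N*(N + n))
a(250, g(16)) - A(-630) = 2*250*(250 + (12 - 1*16)) - (-972 - 9*(-630)) = 2*250*(250 + (12 - 16)) - (-972 + 5670) = 2*250*(250 - 4) - 1*4698 = 2*250*246 - 4698 = 123000 - 4698 = 118302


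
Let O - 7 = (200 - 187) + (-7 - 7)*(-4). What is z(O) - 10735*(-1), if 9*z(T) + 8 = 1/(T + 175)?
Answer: 2694262/251 ≈ 10734.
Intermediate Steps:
O = 76 (O = 7 + ((200 - 187) + (-7 - 7)*(-4)) = 7 + (13 - 14*(-4)) = 7 + (13 + 56) = 7 + 69 = 76)
z(T) = -8/9 + 1/(9*(175 + T)) (z(T) = -8/9 + 1/(9*(T + 175)) = -8/9 + 1/(9*(175 + T)))
z(O) - 10735*(-1) = (-1399 - 8*76)/(9*(175 + 76)) - 10735*(-1) = (⅑)*(-1399 - 608)/251 + 10735 = (⅑)*(1/251)*(-2007) + 10735 = -223/251 + 10735 = 2694262/251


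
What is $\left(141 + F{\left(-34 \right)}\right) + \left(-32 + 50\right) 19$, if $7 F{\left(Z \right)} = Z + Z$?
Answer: $\frac{3313}{7} \approx 473.29$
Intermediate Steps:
$F{\left(Z \right)} = \frac{2 Z}{7}$ ($F{\left(Z \right)} = \frac{Z + Z}{7} = \frac{2 Z}{7}$)
$\left(141 + F{\left(-34 \right)}\right) + \left(-32 + 50\right) 19 = \left(141 + \frac{2}{7} \left(-34\right)\right) + \left(-32 + 50\right) 19 = \left(141 - \frac{68}{7}\right) + 18 \cdot 19 = \frac{919}{7} + 342 = \frac{3313}{7}$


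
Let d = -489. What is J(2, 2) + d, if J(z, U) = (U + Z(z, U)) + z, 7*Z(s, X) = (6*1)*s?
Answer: -3383/7 ≈ -483.29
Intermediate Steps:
Z(s, X) = 6*s/7 (Z(s, X) = ((6*1)*s)/7 = (6*s)/7 = 6*s/7)
J(z, U) = U + 13*z/7 (J(z, U) = (U + 6*z/7) + z = U + 13*z/7)
J(2, 2) + d = (2 + (13/7)*2) - 489 = (2 + 26/7) - 489 = 40/7 - 489 = -3383/7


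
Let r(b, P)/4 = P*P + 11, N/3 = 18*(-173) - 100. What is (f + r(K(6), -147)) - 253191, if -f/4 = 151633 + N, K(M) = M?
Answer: -734675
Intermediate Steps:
N = -9642 (N = 3*(18*(-173) - 100) = 3*(-3114 - 100) = 3*(-3214) = -9642)
f = -567964 (f = -4*(151633 - 9642) = -4*141991 = -567964)
r(b, P) = 44 + 4*P**2 (r(b, P) = 4*(P*P + 11) = 4*(P**2 + 11) = 4*(11 + P**2) = 44 + 4*P**2)
(f + r(K(6), -147)) - 253191 = (-567964 + (44 + 4*(-147)**2)) - 253191 = (-567964 + (44 + 4*21609)) - 253191 = (-567964 + (44 + 86436)) - 253191 = (-567964 + 86480) - 253191 = -481484 - 253191 = -734675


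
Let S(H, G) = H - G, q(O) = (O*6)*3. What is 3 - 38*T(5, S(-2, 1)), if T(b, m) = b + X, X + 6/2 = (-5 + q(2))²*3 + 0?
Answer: -109627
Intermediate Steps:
q(O) = 18*O (q(O) = (6*O)*3 = 18*O)
X = 2880 (X = -3 + ((-5 + 18*2)²*3 + 0) = -3 + ((-5 + 36)²*3 + 0) = -3 + (31²*3 + 0) = -3 + (961*3 + 0) = -3 + (2883 + 0) = -3 + 2883 = 2880)
T(b, m) = 2880 + b (T(b, m) = b + 2880 = 2880 + b)
3 - 38*T(5, S(-2, 1)) = 3 - 38*(2880 + 5) = 3 - 38*2885 = 3 - 109630 = -109627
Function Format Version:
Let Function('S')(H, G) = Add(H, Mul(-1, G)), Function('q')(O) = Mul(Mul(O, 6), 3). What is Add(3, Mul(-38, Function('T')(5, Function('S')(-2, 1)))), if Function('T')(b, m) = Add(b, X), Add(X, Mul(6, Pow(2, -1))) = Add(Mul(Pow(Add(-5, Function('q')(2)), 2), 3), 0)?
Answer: -109627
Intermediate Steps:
Function('q')(O) = Mul(18, O) (Function('q')(O) = Mul(Mul(6, O), 3) = Mul(18, O))
X = 2880 (X = Add(-3, Add(Mul(Pow(Add(-5, Mul(18, 2)), 2), 3), 0)) = Add(-3, Add(Mul(Pow(Add(-5, 36), 2), 3), 0)) = Add(-3, Add(Mul(Pow(31, 2), 3), 0)) = Add(-3, Add(Mul(961, 3), 0)) = Add(-3, Add(2883, 0)) = Add(-3, 2883) = 2880)
Function('T')(b, m) = Add(2880, b) (Function('T')(b, m) = Add(b, 2880) = Add(2880, b))
Add(3, Mul(-38, Function('T')(5, Function('S')(-2, 1)))) = Add(3, Mul(-38, Add(2880, 5))) = Add(3, Mul(-38, 2885)) = Add(3, -109630) = -109627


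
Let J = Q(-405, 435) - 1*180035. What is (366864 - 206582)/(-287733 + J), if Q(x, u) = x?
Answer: -160282/468173 ≈ -0.34236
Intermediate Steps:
J = -180440 (J = -405 - 1*180035 = -405 - 180035 = -180440)
(366864 - 206582)/(-287733 + J) = (366864 - 206582)/(-287733 - 180440) = 160282/(-468173) = 160282*(-1/468173) = -160282/468173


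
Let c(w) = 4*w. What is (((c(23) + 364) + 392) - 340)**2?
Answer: 258064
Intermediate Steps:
(((c(23) + 364) + 392) - 340)**2 = (((4*23 + 364) + 392) - 340)**2 = (((92 + 364) + 392) - 340)**2 = ((456 + 392) - 340)**2 = (848 - 340)**2 = 508**2 = 258064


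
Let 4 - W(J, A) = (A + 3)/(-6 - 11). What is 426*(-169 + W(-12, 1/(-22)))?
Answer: -13130385/187 ≈ -70216.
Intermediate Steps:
W(J, A) = 71/17 + A/17 (W(J, A) = 4 - (A + 3)/(-6 - 11) = 4 - (3 + A)/(-17) = 4 - (3 + A)*(-1)/17 = 4 - (-3/17 - A/17) = 4 + (3/17 + A/17) = 71/17 + A/17)
426*(-169 + W(-12, 1/(-22))) = 426*(-169 + (71/17 + (1/17)/(-22))) = 426*(-169 + (71/17 + (1/17)*(-1/22))) = 426*(-169 + (71/17 - 1/374)) = 426*(-169 + 1561/374) = 426*(-61645/374) = -13130385/187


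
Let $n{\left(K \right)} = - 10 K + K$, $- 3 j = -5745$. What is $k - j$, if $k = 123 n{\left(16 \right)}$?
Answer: $-19627$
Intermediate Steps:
$j = 1915$ ($j = \left(- \frac{1}{3}\right) \left(-5745\right) = 1915$)
$n{\left(K \right)} = - 9 K$
$k = -17712$ ($k = 123 \left(\left(-9\right) 16\right) = 123 \left(-144\right) = -17712$)
$k - j = -17712 - 1915 = -19627$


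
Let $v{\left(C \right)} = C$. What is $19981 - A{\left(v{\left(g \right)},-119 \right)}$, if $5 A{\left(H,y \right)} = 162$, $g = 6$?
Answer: $\frac{99743}{5} \approx 19949.0$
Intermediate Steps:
$A{\left(H,y \right)} = \frac{162}{5}$ ($A{\left(H,y \right)} = \frac{1}{5} \cdot 162 = \frac{162}{5}$)
$19981 - A{\left(v{\left(g \right)},-119 \right)} = 19981 - \frac{162}{5} = \frac{99743}{5}$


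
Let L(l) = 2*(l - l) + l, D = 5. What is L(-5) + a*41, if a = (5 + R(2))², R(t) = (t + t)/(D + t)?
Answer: 62116/49 ≈ 1267.7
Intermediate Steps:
R(t) = 2*t/(5 + t) (R(t) = (t + t)/(5 + t) = (2*t)/(5 + t) = 2*t/(5 + t))
L(l) = l (L(l) = 2*0 + l = 0 + l = l)
a = 1521/49 (a = (5 + 2*2/(5 + 2))² = (5 + 2*2/7)² = (5 + 2*2*(⅐))² = (5 + 4/7)² = (39/7)² = 1521/49 ≈ 31.041)
L(-5) + a*41 = -5 + (1521/49)*41 = -5 + 62361/49 = 62116/49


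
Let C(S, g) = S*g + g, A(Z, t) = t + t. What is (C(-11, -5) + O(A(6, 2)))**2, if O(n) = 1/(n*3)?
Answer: 361201/144 ≈ 2508.3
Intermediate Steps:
A(Z, t) = 2*t
C(S, g) = g + S*g
O(n) = 1/(3*n) (O(n) = (1/3)/n = 1/(3*n))
(C(-11, -5) + O(A(6, 2)))**2 = (-5*(1 - 11) + 1/(3*((2*2))))**2 = (-5*(-10) + (1/3)/4)**2 = (50 + (1/3)*(1/4))**2 = (50 + 1/12)**2 = (601/12)**2 = 361201/144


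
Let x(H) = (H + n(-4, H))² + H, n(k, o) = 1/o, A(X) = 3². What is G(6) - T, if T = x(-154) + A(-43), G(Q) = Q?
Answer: -558914973/23716 ≈ -23567.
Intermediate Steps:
A(X) = 9
x(H) = H + (H + 1/H)² (x(H) = (H + 1/H)² + H = H + (H + 1/H)²)
T = 559057269/23716 (T = (-154 + (1 + (-154)²)²/(-154)²) + 9 = (-154 + (1 + 23716)²/23716) + 9 = (-154 + (1/23716)*23717²) + 9 = (-154 + (1/23716)*562496089) + 9 = (-154 + 562496089/23716) + 9 = 558843825/23716 + 9 = 559057269/23716 ≈ 23573.)
G(6) - T = 6 - 1*559057269/23716 = 6 - 559057269/23716 = -558914973/23716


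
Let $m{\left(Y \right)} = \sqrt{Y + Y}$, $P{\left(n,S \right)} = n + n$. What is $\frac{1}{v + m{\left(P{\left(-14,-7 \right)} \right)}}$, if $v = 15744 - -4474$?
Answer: $\frac{10109}{204383790} - \frac{i \sqrt{14}}{204383790} \approx 4.9461 \cdot 10^{-5} - 1.8307 \cdot 10^{-8} i$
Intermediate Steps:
$P{\left(n,S \right)} = 2 n$
$m{\left(Y \right)} = \sqrt{2} \sqrt{Y}$ ($m{\left(Y \right)} = \sqrt{2 Y} = \sqrt{2} \sqrt{Y}$)
$v = 20218$ ($v = 15744 + 4474 = 20218$)
$\frac{1}{v + m{\left(P{\left(-14,-7 \right)} \right)}} = \frac{1}{20218 + \sqrt{2} \sqrt{2 \left(-14\right)}} = \frac{1}{20218 + \sqrt{2} \sqrt{-28}} = \frac{1}{20218 + \sqrt{2} \cdot 2 i \sqrt{7}} = \frac{1}{20218 + 2 i \sqrt{14}}$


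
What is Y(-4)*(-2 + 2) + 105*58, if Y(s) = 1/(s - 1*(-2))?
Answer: 6090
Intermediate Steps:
Y(s) = 1/(2 + s) (Y(s) = 1/(s + 2) = 1/(2 + s))
Y(-4)*(-2 + 2) + 105*58 = (-2 + 2)/(2 - 4) + 105*58 = 0/(-2) + 6090 = -½*0 + 6090 = 0 + 6090 = 6090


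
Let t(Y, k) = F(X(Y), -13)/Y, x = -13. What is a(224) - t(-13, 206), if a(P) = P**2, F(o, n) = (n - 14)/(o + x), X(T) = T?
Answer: 16959515/338 ≈ 50176.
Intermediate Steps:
F(o, n) = (-14 + n)/(-13 + o) (F(o, n) = (n - 14)/(o - 13) = (-14 + n)/(-13 + o))
t(Y, k) = -27/(Y*(-13 + Y)) (t(Y, k) = ((-14 - 13)/(-13 + Y))/Y = (-27/(-13 + Y))/Y = -27/(Y*(-13 + Y)))
a(224) - t(-13, 206) = 224**2 - (-27)/((-13)*(-13 - 13)) = 50176 - (-27)*(-1)/(13*(-26)) = 50176 - (-27)*(-1)*(-1)/(13*26) = 50176 - 1*(-27/338) = 50176 + 27/338 = 16959515/338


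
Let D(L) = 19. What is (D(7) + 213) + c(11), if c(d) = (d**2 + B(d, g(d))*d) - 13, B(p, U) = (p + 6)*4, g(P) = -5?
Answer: 1088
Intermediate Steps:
B(p, U) = 24 + 4*p (B(p, U) = (6 + p)*4 = 24 + 4*p)
c(d) = -13 + d**2 + d*(24 + 4*d) (c(d) = (d**2 + (24 + 4*d)*d) - 13 = (d**2 + d*(24 + 4*d)) - 13 = -13 + d**2 + d*(24 + 4*d))
(D(7) + 213) + c(11) = (19 + 213) + (-13 + 5*11**2 + 24*11) = 232 + (-13 + 5*121 + 264) = 232 + (-13 + 605 + 264) = 232 + 856 = 1088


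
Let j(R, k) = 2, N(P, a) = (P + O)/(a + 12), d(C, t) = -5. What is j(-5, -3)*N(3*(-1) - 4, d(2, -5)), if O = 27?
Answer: 40/7 ≈ 5.7143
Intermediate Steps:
N(P, a) = (27 + P)/(12 + a) (N(P, a) = (P + 27)/(a + 12) = (27 + P)/(12 + a))
j(-5, -3)*N(3*(-1) - 4, d(2, -5)) = 2*((27 + (3*(-1) - 4))/(12 - 5)) = 2*((27 + (-3 - 4))/7) = 2*((27 - 7)/7) = 2*((⅐)*20) = 2*(20/7) = 40/7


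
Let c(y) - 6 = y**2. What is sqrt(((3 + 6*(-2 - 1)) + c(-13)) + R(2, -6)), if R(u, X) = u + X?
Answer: 2*sqrt(39) ≈ 12.490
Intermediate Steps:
R(u, X) = X + u
c(y) = 6 + y**2
sqrt(((3 + 6*(-2 - 1)) + c(-13)) + R(2, -6)) = sqrt(((3 + 6*(-2 - 1)) + (6 + (-13)**2)) + (-6 + 2)) = sqrt(((3 + 6*(-3)) + (6 + 169)) - 4) = sqrt(((3 - 18) + 175) - 4) = sqrt((-15 + 175) - 4) = sqrt(160 - 4) = sqrt(156) = 2*sqrt(39)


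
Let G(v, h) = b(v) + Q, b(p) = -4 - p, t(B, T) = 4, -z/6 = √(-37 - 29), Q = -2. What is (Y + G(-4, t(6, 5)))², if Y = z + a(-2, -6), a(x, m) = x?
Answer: -2360 + 48*I*√66 ≈ -2360.0 + 389.95*I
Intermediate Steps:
z = -6*I*√66 (z = -6*√(-37 - 29) = -6*I*√66 ≈ -48.744*I)
Y = -2 - 6*I*√66 (Y = -6*I*√66 - 2 = -2 - 6*I*√66 ≈ -2.0 - 48.744*I)
G(v, h) = -6 - v (G(v, h) = (-4 - v) - 2 = -6 - v)
(Y + G(-4, t(6, 5)))² = ((-2 - 6*I*√66) + (-6 - 1*(-4)))² = ((-2 - 6*I*√66) + (-6 + 4))² = ((-2 - 6*I*√66) - 2)² = (-4 - 6*I*√66)²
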